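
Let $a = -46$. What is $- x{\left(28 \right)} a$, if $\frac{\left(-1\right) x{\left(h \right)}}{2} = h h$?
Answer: $-72128$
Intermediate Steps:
$x{\left(h \right)} = - 2 h^{2}$ ($x{\left(h \right)} = - 2 h h = - 2 h^{2}$)
$- x{\left(28 \right)} a = - - 2 \cdot 28^{2} \left(-46\right) = - \left(-2\right) 784 \left(-46\right) = - \left(-1568\right) \left(-46\right) = \left(-1\right) 72128 = -72128$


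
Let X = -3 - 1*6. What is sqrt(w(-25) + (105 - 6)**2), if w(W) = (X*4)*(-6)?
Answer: 3*sqrt(1113) ≈ 100.08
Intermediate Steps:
X = -9 (X = -3 - 6 = -9)
w(W) = 216 (w(W) = -9*4*(-6) = -36*(-6) = 216)
sqrt(w(-25) + (105 - 6)**2) = sqrt(216 + (105 - 6)**2) = sqrt(216 + 99**2) = sqrt(216 + 9801) = sqrt(10017) = 3*sqrt(1113)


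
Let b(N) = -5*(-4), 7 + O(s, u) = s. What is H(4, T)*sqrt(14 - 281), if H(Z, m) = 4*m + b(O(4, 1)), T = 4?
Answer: 36*I*sqrt(267) ≈ 588.25*I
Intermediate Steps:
O(s, u) = -7 + s
b(N) = 20
H(Z, m) = 20 + 4*m (H(Z, m) = 4*m + 20 = 20 + 4*m)
H(4, T)*sqrt(14 - 281) = (20 + 4*4)*sqrt(14 - 281) = (20 + 16)*sqrt(-267) = 36*(I*sqrt(267)) = 36*I*sqrt(267)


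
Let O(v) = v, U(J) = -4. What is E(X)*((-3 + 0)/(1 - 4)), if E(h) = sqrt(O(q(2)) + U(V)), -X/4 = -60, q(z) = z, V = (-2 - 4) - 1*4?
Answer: I*sqrt(2) ≈ 1.4142*I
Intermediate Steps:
V = -10 (V = -6 - 4 = -10)
X = 240 (X = -4*(-60) = 240)
E(h) = I*sqrt(2) (E(h) = sqrt(2 - 4) = sqrt(-2) = I*sqrt(2))
E(X)*((-3 + 0)/(1 - 4)) = (I*sqrt(2))*((-3 + 0)/(1 - 4)) = (I*sqrt(2))*(-3/(-3)) = (I*sqrt(2))*(-3*(-1/3)) = (I*sqrt(2))*1 = I*sqrt(2)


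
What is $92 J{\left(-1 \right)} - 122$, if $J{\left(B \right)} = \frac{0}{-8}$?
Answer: $-122$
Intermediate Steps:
$J{\left(B \right)} = 0$ ($J{\left(B \right)} = 0 \left(- \frac{1}{8}\right) = 0$)
$92 J{\left(-1 \right)} - 122 = 92 \cdot 0 - 122 = 0 - 122 = -122$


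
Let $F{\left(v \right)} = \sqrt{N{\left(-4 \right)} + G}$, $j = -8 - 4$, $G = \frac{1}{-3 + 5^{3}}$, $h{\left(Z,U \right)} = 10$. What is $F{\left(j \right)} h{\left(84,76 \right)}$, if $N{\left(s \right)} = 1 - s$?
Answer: $\frac{5 \sqrt{74542}}{61} \approx 22.379$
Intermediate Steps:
$G = \frac{1}{122}$ ($G = \frac{1}{-3 + 125} = \frac{1}{122} \approx 0.0081967$)
$j = -12$
$F{\left(v \right)} = \frac{\sqrt{74542}}{122}$ ($F{\left(v \right)} = \sqrt{\left(1 - -4\right) + \frac{1}{122}} = \sqrt{\left(1 + 4\right) + \frac{1}{122}} = \sqrt{5 + \frac{1}{122}} = \sqrt{\frac{611}{122}} = \frac{\sqrt{74542}}{122}$)
$F{\left(j \right)} h{\left(84,76 \right)} = \frac{\sqrt{74542}}{122} \cdot 10 = \frac{5 \sqrt{74542}}{61}$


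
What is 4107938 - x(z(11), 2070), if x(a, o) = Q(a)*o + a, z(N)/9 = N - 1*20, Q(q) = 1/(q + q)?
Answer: 36972286/9 ≈ 4.1080e+6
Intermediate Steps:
Q(q) = 1/(2*q)
z(N) = -180 + 9*N (z(N) = 9*(N - 1*20) = 9*(N - 20) = 9*(-20 + N) = -180 + 9*N)
x(a, o) = a + o/(2*a) (x(a, o) = (1/(2*a))*o + a = o/(2*a) + a = a + o/(2*a))
4107938 - x(z(11), 2070) = 4107938 - ((-180 + 9*11) + (½)*2070/(-180 + 9*11)) = 4107938 - ((-180 + 99) + (½)*2070/(-180 + 99)) = 4107938 - (-81 + (½)*2070/(-81)) = 4107938 - (-81 + (½)*2070*(-1/81)) = 4107938 - (-81 - 115/9) = 4107938 - 1*(-844/9) = 4107938 + 844/9 = 36972286/9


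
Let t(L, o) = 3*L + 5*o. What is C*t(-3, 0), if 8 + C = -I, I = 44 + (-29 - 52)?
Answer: -261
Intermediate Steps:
I = -37 (I = 44 - 81 = -37)
C = 29 (C = -8 - 1*(-37) = -8 + 37 = 29)
C*t(-3, 0) = 29*(3*(-3) + 5*0) = 29*(-9 + 0) = 29*(-9) = -261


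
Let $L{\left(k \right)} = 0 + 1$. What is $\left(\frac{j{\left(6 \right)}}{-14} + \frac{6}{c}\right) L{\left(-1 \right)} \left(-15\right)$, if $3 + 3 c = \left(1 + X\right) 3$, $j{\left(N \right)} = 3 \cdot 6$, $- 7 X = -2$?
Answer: $- \frac{2070}{7} \approx -295.71$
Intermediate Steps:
$X = \frac{2}{7}$ ($X = \left(- \frac{1}{7}\right) \left(-2\right) = \frac{2}{7} \approx 0.28571$)
$j{\left(N \right)} = 18$
$c = \frac{2}{7}$ ($c = -1 + \frac{\left(1 + \frac{2}{7}\right) 3}{3} = -1 + \frac{\frac{9}{7} \cdot 3}{3} = -1 + \frac{1}{3} \cdot \frac{27}{7} = -1 + \frac{9}{7} = \frac{2}{7} \approx 0.28571$)
$L{\left(k \right)} = 1$
$\left(\frac{j{\left(6 \right)}}{-14} + \frac{6}{c}\right) L{\left(-1 \right)} \left(-15\right) = \left(\frac{18}{-14} + \frac{6}{\frac{2}{7}}\right) 1 \left(-15\right) = \left(18 \left(- \frac{1}{14}\right) + 6 \cdot \frac{7}{2}\right) 1 \left(-15\right) = \left(- \frac{9}{7} + 21\right) 1 \left(-15\right) = \frac{138}{7} \cdot 1 \left(-15\right) = \frac{138}{7} \left(-15\right) = - \frac{2070}{7}$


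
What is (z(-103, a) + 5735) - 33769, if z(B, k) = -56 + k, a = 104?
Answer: -27986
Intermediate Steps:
(z(-103, a) + 5735) - 33769 = ((-56 + 104) + 5735) - 33769 = (48 + 5735) - 33769 = 5783 - 33769 = -27986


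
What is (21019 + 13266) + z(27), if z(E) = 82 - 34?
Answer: 34333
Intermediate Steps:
z(E) = 48
(21019 + 13266) + z(27) = (21019 + 13266) + 48 = 34285 + 48 = 34333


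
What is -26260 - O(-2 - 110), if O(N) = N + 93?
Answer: -26241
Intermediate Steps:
O(N) = 93 + N
-26260 - O(-2 - 110) = -26260 - (93 + (-2 - 110)) = -26260 - (93 - 112) = -26260 - 1*(-19) = -26260 + 19 = -26241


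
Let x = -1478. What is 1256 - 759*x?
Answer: 1123058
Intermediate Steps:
1256 - 759*x = 1256 - 759*(-1478) = 1256 + 1121802 = 1123058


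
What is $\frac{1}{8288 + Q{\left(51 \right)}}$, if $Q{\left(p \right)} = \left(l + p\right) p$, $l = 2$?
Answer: $\frac{1}{10991} \approx 9.0984 \cdot 10^{-5}$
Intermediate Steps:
$Q{\left(p \right)} = p \left(2 + p\right)$ ($Q{\left(p \right)} = \left(2 + p\right) p = p \left(2 + p\right)$)
$\frac{1}{8288 + Q{\left(51 \right)}} = \frac{1}{8288 + 51 \left(2 + 51\right)} = \frac{1}{8288 + 51 \cdot 53} = \frac{1}{8288 + 2703} = \frac{1}{10991}$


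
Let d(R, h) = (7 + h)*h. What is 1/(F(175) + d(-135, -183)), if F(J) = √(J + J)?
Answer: 16104/518677457 - 5*√14/1037354914 ≈ 3.1030e-5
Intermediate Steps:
d(R, h) = h*(7 + h)
F(J) = √2*√J (F(J) = √(2*J) = √2*√J)
1/(F(175) + d(-135, -183)) = 1/(√2*√175 - 183*(7 - 183)) = 1/(√2*(5*√7) - 183*(-176)) = 1/(5*√14 + 32208) = 1/(32208 + 5*√14)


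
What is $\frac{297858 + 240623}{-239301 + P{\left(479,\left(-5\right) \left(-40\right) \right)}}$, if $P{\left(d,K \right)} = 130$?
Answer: $- \frac{538481}{239171} \approx -2.2514$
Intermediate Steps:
$\frac{297858 + 240623}{-239301 + P{\left(479,\left(-5\right) \left(-40\right) \right)}} = \frac{297858 + 240623}{-239301 + 130} = \frac{538481}{-239171} = 538481 \left(- \frac{1}{239171}\right) = - \frac{538481}{239171}$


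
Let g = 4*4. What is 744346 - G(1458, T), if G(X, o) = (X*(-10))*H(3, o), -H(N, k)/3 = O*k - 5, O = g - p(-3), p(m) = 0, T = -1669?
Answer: 1168996006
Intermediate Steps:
g = 16
O = 16 (O = 16 - 1*0 = 16 + 0 = 16)
H(N, k) = 15 - 48*k (H(N, k) = -3*(16*k - 5) = -3*(-5 + 16*k) = 15 - 48*k)
G(X, o) = -10*X*(15 - 48*o) (G(X, o) = (X*(-10))*(15 - 48*o) = (-10*X)*(15 - 48*o) = -10*X*(15 - 48*o))
744346 - G(1458, T) = 744346 - 30*1458*(-5 + 16*(-1669)) = 744346 - 30*1458*(-5 - 26704) = 744346 - 30*1458*(-26709) = 744346 - 1*(-1168251660) = 744346 + 1168251660 = 1168996006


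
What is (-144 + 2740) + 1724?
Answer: 4320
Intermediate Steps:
(-144 + 2740) + 1724 = 2596 + 1724 = 4320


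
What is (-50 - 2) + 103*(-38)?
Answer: -3966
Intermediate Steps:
(-50 - 2) + 103*(-38) = -52 - 3914 = -3966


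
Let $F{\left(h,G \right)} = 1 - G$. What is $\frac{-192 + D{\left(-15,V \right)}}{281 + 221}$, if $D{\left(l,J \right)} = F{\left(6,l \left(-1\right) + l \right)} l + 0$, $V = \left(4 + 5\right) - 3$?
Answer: $- \frac{207}{502} \approx -0.41235$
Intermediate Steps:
$V = 6$ ($V = 9 - 3 = 6$)
$D{\left(l,J \right)} = l$ ($D{\left(l,J \right)} = \left(1 - \left(l \left(-1\right) + l\right)\right) l + 0 = \left(1 - \left(- l + l\right)\right) l + 0 = \left(1 - 0\right) l + 0 = \left(1 + 0\right) l + 0 = 1 l + 0 = l + 0 = l$)
$\frac{-192 + D{\left(-15,V \right)}}{281 + 221} = \frac{-192 - 15}{281 + 221} = - \frac{207}{502}$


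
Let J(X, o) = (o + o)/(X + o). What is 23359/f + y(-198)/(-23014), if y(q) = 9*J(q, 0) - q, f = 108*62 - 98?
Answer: 268138811/75923186 ≈ 3.5317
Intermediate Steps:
J(X, o) = 2*o/(X + o) (J(X, o) = (2*o)/(X + o) = 2*o/(X + o))
f = 6598 (f = 6696 - 98 = 6598)
y(q) = -q (y(q) = 9*(2*0/(q + 0)) - q = 9*(2*0/q) - q = 9*0 - q = 0 - q = -q)
23359/f + y(-198)/(-23014) = 23359/6598 - 1*(-198)/(-23014) = 23359*(1/6598) + 198*(-1/23014) = 23359/6598 - 99/11507 = 268138811/75923186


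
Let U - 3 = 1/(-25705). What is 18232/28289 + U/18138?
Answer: 4251309874613/6594693348405 ≈ 0.64466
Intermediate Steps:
U = 77114/25705 (U = 3 + 1/(-25705) = 3 - 1/25705 = 77114/25705 ≈ 3.0000)
18232/28289 + U/18138 = 18232/28289 + (77114/25705)/18138 = 18232*(1/28289) + (77114/25705)*(1/18138) = 18232/28289 + 38557/233118645 = 4251309874613/6594693348405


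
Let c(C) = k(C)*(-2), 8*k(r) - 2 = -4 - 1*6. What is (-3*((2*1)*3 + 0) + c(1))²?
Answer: 256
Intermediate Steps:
k(r) = -1 (k(r) = ¼ + (-4 - 1*6)/8 = ¼ + (-4 - 6)/8 = ¼ + (⅛)*(-10) = ¼ - 5/4 = -1)
c(C) = 2 (c(C) = -1*(-2) = 2)
(-3*((2*1)*3 + 0) + c(1))² = (-3*((2*1)*3 + 0) + 2)² = (-3*(2*3 + 0) + 2)² = (-3*(6 + 0) + 2)² = (-3*6 + 2)² = (-18 + 2)² = (-16)² = 256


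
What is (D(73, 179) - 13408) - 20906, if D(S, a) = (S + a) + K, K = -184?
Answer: -34246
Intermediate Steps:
D(S, a) = -184 + S + a (D(S, a) = (S + a) - 184 = -184 + S + a)
(D(73, 179) - 13408) - 20906 = ((-184 + 73 + 179) - 13408) - 20906 = (68 - 13408) - 20906 = -13340 - 20906 = -34246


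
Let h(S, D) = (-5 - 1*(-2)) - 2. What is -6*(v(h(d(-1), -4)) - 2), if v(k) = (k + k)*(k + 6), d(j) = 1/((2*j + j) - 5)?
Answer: 72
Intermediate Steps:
d(j) = 1/(-5 + 3*j) (d(j) = 1/(3*j - 5) = 1/(-5 + 3*j))
h(S, D) = -5 (h(S, D) = (-5 + 2) - 2 = -3 - 2 = -5)
v(k) = 2*k*(6 + k) (v(k) = (2*k)*(6 + k) = 2*k*(6 + k))
-6*(v(h(d(-1), -4)) - 2) = -6*(2*(-5)*(6 - 5) - 2) = -6*(2*(-5)*1 - 2) = -6*(-10 - 2) = -6*(-12) = 72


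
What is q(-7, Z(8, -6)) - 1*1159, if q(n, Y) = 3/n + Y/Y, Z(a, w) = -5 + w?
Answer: -8109/7 ≈ -1158.4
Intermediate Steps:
q(n, Y) = 1 + 3/n (q(n, Y) = 3/n + 1 = 1 + 3/n)
q(-7, Z(8, -6)) - 1*1159 = (3 - 7)/(-7) - 1*1159 = -⅐*(-4) - 1159 = 4/7 - 1159 = -8109/7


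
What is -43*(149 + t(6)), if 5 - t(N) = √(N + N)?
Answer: -6622 + 86*√3 ≈ -6473.0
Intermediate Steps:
t(N) = 5 - √2*√N (t(N) = 5 - √(N + N) = 5 - √(2*N) = 5 - √2*√N)
-43*(149 + t(6)) = -43*(149 + (5 - √2*√6)) = -43*(149 + (5 - 2*√3)) = -43*(154 - 2*√3) = -6622 + 86*√3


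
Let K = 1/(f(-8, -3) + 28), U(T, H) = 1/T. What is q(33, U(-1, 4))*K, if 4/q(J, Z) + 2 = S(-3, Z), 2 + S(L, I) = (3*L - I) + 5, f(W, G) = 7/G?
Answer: -12/539 ≈ -0.022263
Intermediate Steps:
S(L, I) = 3 - I + 3*L (S(L, I) = -2 + ((3*L - I) + 5) = -2 + ((-I + 3*L) + 5) = -2 + (5 - I + 3*L) = 3 - I + 3*L)
q(J, Z) = 4/(-8 - Z) (q(J, Z) = 4/(-2 + (3 - Z + 3*(-3))) = 4/(-2 + (3 - Z - 9)) = 4/(-2 + (-6 - Z)) = 4/(-8 - Z))
K = 3/77 (K = 1/(7/(-3) + 28) = 1/(7*(-⅓) + 28) = 1/(-7/3 + 28) = 1/(77/3) = 3/77 ≈ 0.038961)
q(33, U(-1, 4))*K = -4/(8 + 1/(-1))*(3/77) = -4/(8 - 1)*(3/77) = -4/7*(3/77) = -4*⅐*(3/77) = -4/7*3/77 = -12/539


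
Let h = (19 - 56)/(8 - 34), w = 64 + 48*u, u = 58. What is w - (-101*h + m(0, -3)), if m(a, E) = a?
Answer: 77785/26 ≈ 2991.7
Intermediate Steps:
w = 2848 (w = 64 + 48*58 = 64 + 2784 = 2848)
h = 37/26 (h = -37/(-26) = -37*(-1/26) = 37/26 ≈ 1.4231)
w - (-101*h + m(0, -3)) = 2848 - (-101*37/26 + 0) = 2848 - (-3737/26 + 0) = 2848 - 1*(-3737/26) = 2848 + 3737/26 = 77785/26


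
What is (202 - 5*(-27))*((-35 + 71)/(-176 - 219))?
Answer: -12132/395 ≈ -30.714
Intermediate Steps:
(202 - 5*(-27))*((-35 + 71)/(-176 - 219)) = (202 + 135)*(36/(-395)) = 337*(36*(-1/395)) = 337*(-36/395) = -12132/395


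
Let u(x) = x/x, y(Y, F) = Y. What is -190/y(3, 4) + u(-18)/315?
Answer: -19949/315 ≈ -63.330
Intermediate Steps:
u(x) = 1
-190/y(3, 4) + u(-18)/315 = -190/3 + 1/315 = -19949/315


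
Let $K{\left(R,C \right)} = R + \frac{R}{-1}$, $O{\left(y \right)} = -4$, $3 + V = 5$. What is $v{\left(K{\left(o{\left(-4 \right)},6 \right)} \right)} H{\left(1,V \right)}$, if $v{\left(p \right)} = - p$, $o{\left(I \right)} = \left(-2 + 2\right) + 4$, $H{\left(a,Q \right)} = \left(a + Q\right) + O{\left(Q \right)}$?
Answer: $0$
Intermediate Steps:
$V = 2$ ($V = -3 + 5 = 2$)
$H{\left(a,Q \right)} = -4 + Q + a$ ($H{\left(a,Q \right)} = \left(a + Q\right) - 4 = \left(Q + a\right) - 4 = -4 + Q + a$)
$o{\left(I \right)} = 4$ ($o{\left(I \right)} = 0 + 4 = 4$)
$K{\left(R,C \right)} = 0$ ($K{\left(R,C \right)} = R + R \left(-1\right) = R - R = 0$)
$v{\left(K{\left(o{\left(-4 \right)},6 \right)} \right)} H{\left(1,V \right)} = \left(-1\right) 0 \left(-4 + 2 + 1\right) = 0 \left(-1\right) = 0$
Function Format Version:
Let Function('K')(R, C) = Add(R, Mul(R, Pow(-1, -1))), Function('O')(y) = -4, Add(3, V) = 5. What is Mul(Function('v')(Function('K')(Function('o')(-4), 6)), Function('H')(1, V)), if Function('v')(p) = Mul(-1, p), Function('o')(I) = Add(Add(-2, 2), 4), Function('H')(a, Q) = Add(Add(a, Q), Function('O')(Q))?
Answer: 0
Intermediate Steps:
V = 2 (V = Add(-3, 5) = 2)
Function('H')(a, Q) = Add(-4, Q, a) (Function('H')(a, Q) = Add(Add(a, Q), -4) = Add(Add(Q, a), -4) = Add(-4, Q, a))
Function('o')(I) = 4 (Function('o')(I) = Add(0, 4) = 4)
Function('K')(R, C) = 0 (Function('K')(R, C) = Add(R, Mul(R, -1)) = Add(R, Mul(-1, R)) = 0)
Mul(Function('v')(Function('K')(Function('o')(-4), 6)), Function('H')(1, V)) = Mul(Mul(-1, 0), Add(-4, 2, 1)) = Mul(0, -1) = 0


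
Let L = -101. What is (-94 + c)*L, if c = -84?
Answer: 17978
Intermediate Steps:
(-94 + c)*L = (-94 - 84)*(-101) = -178*(-101) = 17978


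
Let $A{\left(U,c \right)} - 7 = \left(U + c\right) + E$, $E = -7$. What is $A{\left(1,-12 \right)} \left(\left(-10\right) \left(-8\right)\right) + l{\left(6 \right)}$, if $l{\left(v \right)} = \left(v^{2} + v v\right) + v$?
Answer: $-802$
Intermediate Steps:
$A{\left(U,c \right)} = U + c$ ($A{\left(U,c \right)} = 7 - \left(7 - U - c\right) = 7 + \left(-7 + U + c\right) = U + c$)
$l{\left(v \right)} = v + 2 v^{2}$ ($l{\left(v \right)} = \left(v^{2} + v^{2}\right) + v = 2 v^{2} + v = v + 2 v^{2}$)
$A{\left(1,-12 \right)} \left(\left(-10\right) \left(-8\right)\right) + l{\left(6 \right)} = \left(1 - 12\right) \left(\left(-10\right) \left(-8\right)\right) + 6 \left(1 + 2 \cdot 6\right) = \left(-11\right) 80 + 6 \left(1 + 12\right) = -880 + 6 \cdot 13 = -880 + 78 = -802$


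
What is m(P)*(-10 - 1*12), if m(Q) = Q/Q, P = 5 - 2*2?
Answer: -22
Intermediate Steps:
P = 1 (P = 5 - 4 = 1)
m(Q) = 1
m(P)*(-10 - 1*12) = 1*(-10 - 1*12) = 1*(-10 - 12) = 1*(-22) = -22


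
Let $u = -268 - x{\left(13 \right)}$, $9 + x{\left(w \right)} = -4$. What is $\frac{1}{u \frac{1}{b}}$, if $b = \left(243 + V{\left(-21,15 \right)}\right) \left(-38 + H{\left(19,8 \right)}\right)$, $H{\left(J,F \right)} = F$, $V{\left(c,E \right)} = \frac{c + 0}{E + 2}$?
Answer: $\frac{8220}{289} \approx 28.443$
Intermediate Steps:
$V{\left(c,E \right)} = \frac{c}{2 + E}$
$x{\left(w \right)} = -13$ ($x{\left(w \right)} = -9 - 4 = -13$)
$u = -255$ ($u = -268 - -13 = -268 + 13 = -255$)
$b = - \frac{123300}{17}$ ($b = \left(243 - \frac{21}{2 + 15}\right) \left(-38 + 8\right) = \left(243 - \frac{21}{17}\right) \left(-30\right) = \frac{4110}{17} \left(-30\right) = - \frac{123300}{17} \approx -7252.9$)
$\frac{1}{u \frac{1}{b}} = \frac{1}{\left(-255\right) \frac{1}{- \frac{123300}{17}}} = \frac{1}{\left(-255\right) \left(- \frac{17}{123300}\right)} = \frac{1}{\frac{289}{8220}} = \frac{8220}{289}$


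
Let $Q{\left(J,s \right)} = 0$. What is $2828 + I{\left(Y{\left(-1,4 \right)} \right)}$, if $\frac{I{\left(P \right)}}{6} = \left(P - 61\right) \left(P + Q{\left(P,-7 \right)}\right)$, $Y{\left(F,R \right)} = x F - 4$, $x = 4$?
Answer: $6140$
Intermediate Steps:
$Y{\left(F,R \right)} = -4 + 4 F$ ($Y{\left(F,R \right)} = 4 F - 4 = -4 + 4 F$)
$I{\left(P \right)} = 6 P \left(-61 + P\right)$ ($I{\left(P \right)} = 6 \left(P - 61\right) \left(P + 0\right) = 6 \left(-61 + P\right) P = 6 P \left(-61 + P\right)$)
$2828 + I{\left(Y{\left(-1,4 \right)} \right)} = 2828 + 6 \left(-4 + 4 \left(-1\right)\right) \left(-61 + \left(-4 + 4 \left(-1\right)\right)\right) = 2828 + 6 \left(-4 - 4\right) \left(-61 - 8\right) = 2828 + 6 \left(-8\right) \left(-61 - 8\right) = 2828 + 6 \left(-8\right) \left(-69\right) = 2828 + 3312 = 6140$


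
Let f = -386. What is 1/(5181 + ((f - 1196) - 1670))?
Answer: 1/1929 ≈ 0.00051840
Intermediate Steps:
1/(5181 + ((f - 1196) - 1670)) = 1/(5181 + ((-386 - 1196) - 1670)) = 1/(5181 + (-1582 - 1670)) = 1/(5181 - 3252) = 1/1929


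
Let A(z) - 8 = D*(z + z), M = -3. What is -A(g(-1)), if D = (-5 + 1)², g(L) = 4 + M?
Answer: -40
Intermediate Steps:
g(L) = 1 (g(L) = 4 - 3 = 1)
D = 16 (D = (-4)² = 16)
A(z) = 8 + 32*z (A(z) = 8 + 16*(z + z) = 8 + 16*(2*z) = 8 + 32*z)
-A(g(-1)) = -(8 + 32*1) = -(8 + 32) = -1*40 = -40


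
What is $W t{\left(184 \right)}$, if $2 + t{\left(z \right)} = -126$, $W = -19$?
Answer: $2432$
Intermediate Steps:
$t{\left(z \right)} = -128$ ($t{\left(z \right)} = -2 - 126 = -128$)
$W t{\left(184 \right)} = \left(-19\right) \left(-128\right) = 2432$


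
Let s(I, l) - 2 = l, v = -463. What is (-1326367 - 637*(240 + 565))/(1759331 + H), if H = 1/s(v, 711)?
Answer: -327828844/313600751 ≈ -1.0454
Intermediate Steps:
s(I, l) = 2 + l
H = 1/713 (H = 1/(2 + 711) = 1/713 ≈ 0.0014025)
(-1326367 - 637*(240 + 565))/(1759331 + H) = (-1326367 - 637*(240 + 565))/(1759331 + 1/713) = (-1326367 - 637*805)/(1254403004/713) = (-1326367 - 512785)*(713/1254403004) = -1839152*713/1254403004 = -327828844/313600751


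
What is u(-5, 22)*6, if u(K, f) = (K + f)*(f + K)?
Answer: 1734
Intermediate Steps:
u(K, f) = (K + f)² (u(K, f) = (K + f)*(K + f) = (K + f)²)
u(-5, 22)*6 = (-5 + 22)²*6 = 17²*6 = 289*6 = 1734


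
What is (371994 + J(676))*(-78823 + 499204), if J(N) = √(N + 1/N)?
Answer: 156379209714 + 32337*√456977/2 ≈ 1.5639e+11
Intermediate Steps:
(371994 + J(676))*(-78823 + 499204) = (371994 + √(676 + 1/676))*(-78823 + 499204) = (371994 + √(676 + 1/676))*420381 = (371994 + √(456977/676))*420381 = (371994 + √456977/26)*420381 = 156379209714 + 32337*√456977/2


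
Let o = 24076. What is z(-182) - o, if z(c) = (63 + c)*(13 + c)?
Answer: -3965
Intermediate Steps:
z(c) = (13 + c)*(63 + c)
z(-182) - o = (819 + (-182)² + 76*(-182)) - 1*24076 = (819 + 33124 - 13832) - 24076 = 20111 - 24076 = -3965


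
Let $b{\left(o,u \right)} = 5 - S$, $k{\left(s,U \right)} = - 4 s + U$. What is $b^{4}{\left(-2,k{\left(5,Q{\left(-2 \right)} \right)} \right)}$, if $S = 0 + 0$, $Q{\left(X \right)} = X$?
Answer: $625$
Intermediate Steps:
$k{\left(s,U \right)} = U - 4 s$
$S = 0$
$b{\left(o,u \right)} = 5$ ($b{\left(o,u \right)} = 5 - 0 = 5 + 0 = 5$)
$b^{4}{\left(-2,k{\left(5,Q{\left(-2 \right)} \right)} \right)} = 5^{4} = 625$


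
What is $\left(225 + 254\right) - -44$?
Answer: $523$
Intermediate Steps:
$\left(225 + 254\right) - -44 = 479 + \left(8 + 36\right) = 479 + 44 = 523$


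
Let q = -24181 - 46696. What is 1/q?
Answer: -1/70877 ≈ -1.4109e-5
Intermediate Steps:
q = -70877
1/q = 1/(-70877) = -1/70877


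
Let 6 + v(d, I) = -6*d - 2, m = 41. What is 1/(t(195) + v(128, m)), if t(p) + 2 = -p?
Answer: -1/973 ≈ -0.0010277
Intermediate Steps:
v(d, I) = -8 - 6*d (v(d, I) = -6 + (-6*d - 2) = -6 + (-2 - 6*d) = -8 - 6*d)
t(p) = -2 - p
1/(t(195) + v(128, m)) = 1/((-2 - 1*195) + (-8 - 6*128)) = 1/((-2 - 195) + (-8 - 768)) = 1/(-197 - 776) = 1/(-973) = -1/973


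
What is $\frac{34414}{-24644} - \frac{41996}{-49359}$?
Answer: $- \frac{331845601}{608201598} \approx -0.54562$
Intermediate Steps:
$\frac{34414}{-24644} - \frac{41996}{-49359} = 34414 \left(- \frac{1}{24644}\right) - - \frac{41996}{49359} = - \frac{17207}{12322} + \frac{41996}{49359} = - \frac{331845601}{608201598}$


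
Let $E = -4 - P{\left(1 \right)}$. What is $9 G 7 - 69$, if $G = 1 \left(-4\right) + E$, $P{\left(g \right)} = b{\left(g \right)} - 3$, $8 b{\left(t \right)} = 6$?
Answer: $- \frac{1725}{4} \approx -431.25$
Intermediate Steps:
$b{\left(t \right)} = \frac{3}{4}$ ($b{\left(t \right)} = \frac{1}{8} \cdot 6 = \frac{3}{4}$)
$P{\left(g \right)} = - \frac{9}{4}$ ($P{\left(g \right)} = \frac{3}{4} - 3 = - \frac{9}{4}$)
$E = - \frac{7}{4}$ ($E = -4 - - \frac{9}{4} = -4 + \frac{9}{4} = - \frac{7}{4} \approx -1.75$)
$G = - \frac{23}{4}$ ($G = 1 \left(-4\right) - \frac{7}{4} = -4 - \frac{7}{4} = - \frac{23}{4} \approx -5.75$)
$9 G 7 - 69 = 9 \left(- \frac{23}{4}\right) 7 - 69 = \left(- \frac{207}{4}\right) 7 - 69 = - \frac{1449}{4} - 69 = - \frac{1725}{4}$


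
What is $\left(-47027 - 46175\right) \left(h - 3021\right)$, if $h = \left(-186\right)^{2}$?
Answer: $-2942853150$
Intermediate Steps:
$h = 34596$
$\left(-47027 - 46175\right) \left(h - 3021\right) = \left(-47027 - 46175\right) \left(34596 - 3021\right) = \left(-93202\right) 31575 = -2942853150$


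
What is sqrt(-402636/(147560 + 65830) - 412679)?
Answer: I*sqrt(521987353528665)/35565 ≈ 642.4*I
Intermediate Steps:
sqrt(-402636/(147560 + 65830) - 412679) = sqrt(-402636/213390 - 412679) = sqrt(-402636*1/213390 - 412679) = sqrt(-67106/35565 - 412679) = sqrt(-14676995741/35565) = I*sqrt(521987353528665)/35565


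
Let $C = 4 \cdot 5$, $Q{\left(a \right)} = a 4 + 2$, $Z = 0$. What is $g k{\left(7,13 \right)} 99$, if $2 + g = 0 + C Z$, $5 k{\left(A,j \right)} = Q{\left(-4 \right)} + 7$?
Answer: $\frac{1386}{5} \approx 277.2$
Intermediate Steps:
$Q{\left(a \right)} = 2 + 4 a$ ($Q{\left(a \right)} = 4 a + 2 = 2 + 4 a$)
$C = 20$
$k{\left(A,j \right)} = - \frac{7}{5}$ ($k{\left(A,j \right)} = \frac{\left(2 + 4 \left(-4\right)\right) + 7}{5} = \frac{\left(2 - 16\right) + 7}{5} = \frac{-14 + 7}{5} = \frac{1}{5} \left(-7\right) = - \frac{7}{5}$)
$g = -2$ ($g = -2 + \left(0 + 20 \cdot 0\right) = -2 + \left(0 + 0\right) = -2 + 0 = -2$)
$g k{\left(7,13 \right)} 99 = \left(-2\right) \left(- \frac{7}{5}\right) 99 = \frac{14}{5} \cdot 99 = \frac{1386}{5}$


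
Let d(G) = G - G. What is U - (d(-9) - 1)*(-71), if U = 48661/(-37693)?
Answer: -2724864/37693 ≈ -72.291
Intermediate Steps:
d(G) = 0
U = -48661/37693 (U = 48661*(-1/37693) = -48661/37693 ≈ -1.2910)
U - (d(-9) - 1)*(-71) = -48661/37693 - (0 - 1)*(-71) = -48661/37693 - (-1)*(-71) = -48661/37693 - 1*71 = -48661/37693 - 71 = -2724864/37693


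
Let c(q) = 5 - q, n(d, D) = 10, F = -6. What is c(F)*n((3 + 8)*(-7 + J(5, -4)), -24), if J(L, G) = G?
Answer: 110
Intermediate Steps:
c(F)*n((3 + 8)*(-7 + J(5, -4)), -24) = (5 - 1*(-6))*10 = (5 + 6)*10 = 11*10 = 110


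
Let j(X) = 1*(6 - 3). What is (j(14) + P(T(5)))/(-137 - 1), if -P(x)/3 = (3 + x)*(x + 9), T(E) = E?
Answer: 111/46 ≈ 2.4130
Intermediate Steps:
P(x) = -3*(3 + x)*(9 + x) (P(x) = -3*(3 + x)*(x + 9) = -3*(3 + x)*(9 + x))
j(X) = 3 (j(X) = 1*3 = 3)
(j(14) + P(T(5)))/(-137 - 1) = (3 + (-81 - 36*5 - 3*5²))/(-137 - 1) = (3 + (-81 - 180 - 3*25))/(-138) = (3 + (-81 - 180 - 75))*(-1/138) = (3 - 336)*(-1/138) = -333*(-1/138) = 111/46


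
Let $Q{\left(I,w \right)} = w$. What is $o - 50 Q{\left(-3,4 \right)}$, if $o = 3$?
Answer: $-197$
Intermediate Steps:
$o - 50 Q{\left(-3,4 \right)} = 3 - 200 = -197$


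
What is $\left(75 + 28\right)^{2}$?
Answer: $10609$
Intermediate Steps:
$\left(75 + 28\right)^{2} = 103^{2} = 10609$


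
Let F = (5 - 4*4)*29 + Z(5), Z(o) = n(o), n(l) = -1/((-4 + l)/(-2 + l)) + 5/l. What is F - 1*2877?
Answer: -3198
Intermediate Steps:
n(l) = 5/l - (-2 + l)/(-4 + l) (n(l) = -1/((-4 + l)/(-2 + l)) + 5/l = -(-2 + l)/(-4 + l) + 5/l = 5/l - (-2 + l)/(-4 + l))
Z(o) = (-20 - o² + 7*o)/(o*(-4 + o))
F = -321 (F = (5 - 4*4)*29 + (-20 - 1*5² + 7*5)/(5*(-4 + 5)) = (5 - 16)*29 + (⅕)*(-20 - 1*25 + 35)/1 = -11*29 + (⅕)*1*(-20 - 25 + 35) = -319 + (⅕)*1*(-10) = -319 - 2 = -321)
F - 1*2877 = -321 - 1*2877 = -321 - 2877 = -3198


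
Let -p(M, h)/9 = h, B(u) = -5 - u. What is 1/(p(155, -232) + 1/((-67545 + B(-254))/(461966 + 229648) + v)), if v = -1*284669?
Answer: 32813522177/68514634190307 ≈ 0.00047893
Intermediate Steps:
p(M, h) = -9*h
v = -284669
1/(p(155, -232) + 1/((-67545 + B(-254))/(461966 + 229648) + v)) = 1/(-9*(-232) + 1/((-67545 + (-5 - 1*(-254)))/(461966 + 229648) - 284669)) = 1/(2088 + 1/((-67545 + (-5 + 254))/691614 - 284669)) = 1/(2088 + 1/((-67545 + 249)*(1/691614) - 284669)) = 1/(2088 + 1/(-67296*1/691614 - 284669)) = 1/(2088 + 1/(-11216/115269 - 284669)) = 1/(2088 + 1/(-32813522177/115269)) = 1/(2088 - 115269/32813522177) = 1/(68514634190307/32813522177) = 32813522177/68514634190307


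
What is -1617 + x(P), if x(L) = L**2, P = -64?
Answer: 2479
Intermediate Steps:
-1617 + x(P) = -1617 + (-64)**2 = -1617 + 4096 = 2479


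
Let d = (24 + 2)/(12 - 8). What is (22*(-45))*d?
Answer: -6435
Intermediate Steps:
d = 13/2 (d = 26/4 = 26*(1/4) = 13/2 ≈ 6.5000)
(22*(-45))*d = (22*(-45))*(13/2) = -990*13/2 = -6435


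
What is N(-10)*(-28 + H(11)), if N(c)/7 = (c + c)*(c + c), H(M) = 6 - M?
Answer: -92400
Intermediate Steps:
N(c) = 28*c² (N(c) = 7*((c + c)*(c + c)) = 7*((2*c)*(2*c)) = 7*(4*c²) = 28*c²)
N(-10)*(-28 + H(11)) = (28*(-10)²)*(-28 + (6 - 1*11)) = (28*100)*(-28 + (6 - 11)) = 2800*(-28 - 5) = 2800*(-33) = -92400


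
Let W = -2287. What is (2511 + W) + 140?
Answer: 364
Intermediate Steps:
(2511 + W) + 140 = (2511 - 2287) + 140 = 224 + 140 = 364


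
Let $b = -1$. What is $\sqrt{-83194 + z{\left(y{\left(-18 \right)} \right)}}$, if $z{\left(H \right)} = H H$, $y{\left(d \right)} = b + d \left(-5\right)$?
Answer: $i \sqrt{75273} \approx 274.36 i$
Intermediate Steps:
$y{\left(d \right)} = -1 - 5 d$ ($y{\left(d \right)} = -1 + d \left(-5\right) = -1 - 5 d$)
$z{\left(H \right)} = H^{2}$
$\sqrt{-83194 + z{\left(y{\left(-18 \right)} \right)}} = \sqrt{-83194 + \left(-1 - -90\right)^{2}} = \sqrt{-83194 + \left(-1 + 90\right)^{2}} = \sqrt{-83194 + 89^{2}} = \sqrt{-83194 + 7921} = \sqrt{-75273} = i \sqrt{75273}$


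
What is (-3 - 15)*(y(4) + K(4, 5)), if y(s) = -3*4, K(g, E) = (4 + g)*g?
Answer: -360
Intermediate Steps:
K(g, E) = g*(4 + g)
y(s) = -12
(-3 - 15)*(y(4) + K(4, 5)) = (-3 - 15)*(-12 + 4*(4 + 4)) = -18*(-12 + 4*8) = -18*(-12 + 32) = -18*20 = -360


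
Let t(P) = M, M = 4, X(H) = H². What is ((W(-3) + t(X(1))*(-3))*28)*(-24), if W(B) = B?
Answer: 10080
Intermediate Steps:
t(P) = 4
((W(-3) + t(X(1))*(-3))*28)*(-24) = ((-3 + 4*(-3))*28)*(-24) = ((-3 - 12)*28)*(-24) = -15*28*(-24) = -420*(-24) = 10080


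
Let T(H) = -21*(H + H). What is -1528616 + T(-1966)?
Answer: -1446044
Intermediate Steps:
T(H) = -42*H
-1528616 + T(-1966) = -1528616 - 42*(-1966) = -1528616 + 82572 = -1446044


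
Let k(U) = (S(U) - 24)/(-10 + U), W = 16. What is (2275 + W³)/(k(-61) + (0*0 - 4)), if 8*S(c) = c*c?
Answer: -3618728/5801 ≈ -623.81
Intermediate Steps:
S(c) = c²/8 (S(c) = (c*c)/8 = c²/8)
k(U) = (-24 + U²/8)/(-10 + U) (k(U) = (U²/8 - 24)/(-10 + U) = (-24 + U²/8)/(-10 + U))
(2275 + W³)/(k(-61) + (0*0 - 4)) = (2275 + 16³)/((-192 + (-61)²)/(8*(-10 - 61)) + (0*0 - 4)) = (2275 + 4096)/((⅛)*(-192 + 3721)/(-71) + (0 - 4)) = 6371/((⅛)*(-1/71)*3529 - 4) = 6371/(-3529/568 - 4) = 6371/(-5801/568) = 6371*(-568/5801) = -3618728/5801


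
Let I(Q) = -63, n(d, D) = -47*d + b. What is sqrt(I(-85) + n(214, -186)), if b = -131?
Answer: 2*I*sqrt(2563) ≈ 101.25*I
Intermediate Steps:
n(d, D) = -131 - 47*d (n(d, D) = -47*d - 131 = -131 - 47*d)
sqrt(I(-85) + n(214, -186)) = sqrt(-63 + (-131 - 47*214)) = sqrt(-63 + (-131 - 10058)) = sqrt(-63 - 10189) = sqrt(-10252) = 2*I*sqrt(2563)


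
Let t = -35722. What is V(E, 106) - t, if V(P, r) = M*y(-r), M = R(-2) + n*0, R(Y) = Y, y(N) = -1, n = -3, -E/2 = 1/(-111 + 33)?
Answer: 35724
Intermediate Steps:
E = 1/39 (E = -2/(-111 + 33) = -2/(-78) = -2*(-1/78) = 1/39 ≈ 0.025641)
M = -2 (M = -2 - 3*0 = -2 + 0 = -2)
V(P, r) = 2 (V(P, r) = -2*(-1) = 2)
V(E, 106) - t = 2 - 1*(-35722) = 2 + 35722 = 35724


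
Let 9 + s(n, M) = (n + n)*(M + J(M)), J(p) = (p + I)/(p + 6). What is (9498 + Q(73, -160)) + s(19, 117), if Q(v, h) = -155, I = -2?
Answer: 1699310/123 ≈ 13816.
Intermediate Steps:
J(p) = (-2 + p)/(6 + p) (J(p) = (p - 2)/(p + 6) = (-2 + p)/(6 + p))
s(n, M) = -9 + 2*n*(M + (-2 + M)/(6 + M)) (s(n, M) = -9 + (n + n)*(M + (-2 + M)/(6 + M)) = -9 + (2*n)*(M + (-2 + M)/(6 + M)) = -9 + 2*n*(M + (-2 + M)/(6 + M)))
(9498 + Q(73, -160)) + s(19, 117) = (9498 - 155) + ((-9 + 2*117*19)*(6 + 117) + 2*19*(-2 + 117))/(6 + 117) = 9343 + ((-9 + 4446)*123 + 2*19*115)/123 = 9343 + (4437*123 + 4370)/123 = 9343 + (545751 + 4370)/123 = 9343 + (1/123)*550121 = 9343 + 550121/123 = 1699310/123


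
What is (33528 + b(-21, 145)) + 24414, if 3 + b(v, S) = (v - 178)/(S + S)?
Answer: 16802111/290 ≈ 57938.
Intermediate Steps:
b(v, S) = -3 + (-178 + v)/(2*S) (b(v, S) = -3 + (v - 178)/(S + S) = -3 + (-178 + v)/((2*S)) = -3 + (-178 + v)*(1/(2*S)) = -3 + (-178 + v)/(2*S))
(33528 + b(-21, 145)) + 24414 = (33528 + (½)*(-178 - 21 - 6*145)/145) + 24414 = (33528 + (½)*(1/145)*(-178 - 21 - 870)) + 24414 = (33528 + (½)*(1/145)*(-1069)) + 24414 = (33528 - 1069/290) + 24414 = 9722051/290 + 24414 = 16802111/290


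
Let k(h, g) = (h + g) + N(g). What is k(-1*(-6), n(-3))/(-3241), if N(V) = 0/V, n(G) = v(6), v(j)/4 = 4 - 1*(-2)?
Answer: -30/3241 ≈ -0.0092564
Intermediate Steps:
v(j) = 24 (v(j) = 4*(4 - 1*(-2)) = 4*(4 + 2) = 4*6 = 24)
n(G) = 24
N(V) = 0
k(h, g) = g + h (k(h, g) = (h + g) + 0 = (g + h) + 0 = g + h)
k(-1*(-6), n(-3))/(-3241) = (24 - 1*(-6))/(-3241) = (24 + 6)*(-1/3241) = 30*(-1/3241) = -30/3241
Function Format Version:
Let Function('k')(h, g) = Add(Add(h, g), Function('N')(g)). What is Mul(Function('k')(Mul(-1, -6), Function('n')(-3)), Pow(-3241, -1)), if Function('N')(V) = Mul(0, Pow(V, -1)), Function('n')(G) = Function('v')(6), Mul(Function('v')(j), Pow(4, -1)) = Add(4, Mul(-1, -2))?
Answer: Rational(-30, 3241) ≈ -0.0092564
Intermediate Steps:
Function('v')(j) = 24 (Function('v')(j) = Mul(4, Add(4, Mul(-1, -2))) = Mul(4, Add(4, 2)) = Mul(4, 6) = 24)
Function('n')(G) = 24
Function('N')(V) = 0
Function('k')(h, g) = Add(g, h) (Function('k')(h, g) = Add(Add(h, g), 0) = Add(Add(g, h), 0) = Add(g, h))
Mul(Function('k')(Mul(-1, -6), Function('n')(-3)), Pow(-3241, -1)) = Mul(Add(24, Mul(-1, -6)), Pow(-3241, -1)) = Mul(Add(24, 6), Rational(-1, 3241)) = Mul(30, Rational(-1, 3241)) = Rational(-30, 3241)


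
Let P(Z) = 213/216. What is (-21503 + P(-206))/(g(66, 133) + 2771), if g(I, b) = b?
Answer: -1548145/209088 ≈ -7.4043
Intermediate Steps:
P(Z) = 71/72 (P(Z) = 213*(1/216) = 71/72)
(-21503 + P(-206))/(g(66, 133) + 2771) = (-21503 + 71/72)/(133 + 2771) = -1548145/72/2904 = -1548145/72*1/2904 = -1548145/209088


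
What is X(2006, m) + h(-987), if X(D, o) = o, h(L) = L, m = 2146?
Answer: 1159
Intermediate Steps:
X(2006, m) + h(-987) = 2146 - 987 = 1159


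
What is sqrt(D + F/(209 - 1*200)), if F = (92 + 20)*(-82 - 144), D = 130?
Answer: I*sqrt(24142)/3 ≈ 51.792*I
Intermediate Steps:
F = -25312 (F = 112*(-226) = -25312)
sqrt(D + F/(209 - 1*200)) = sqrt(130 - 25312/(209 - 1*200)) = sqrt(130 - 25312/(209 - 200)) = sqrt(130 - 25312/9) = sqrt(-24142/9) = I*sqrt(24142)/3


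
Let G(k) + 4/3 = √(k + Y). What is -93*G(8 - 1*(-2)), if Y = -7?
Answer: 124 - 93*√3 ≈ -37.081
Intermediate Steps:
G(k) = -4/3 + √(-7 + k) (G(k) = -4/3 + √(k - 7) = -4/3 + √(-7 + k))
-93*G(8 - 1*(-2)) = -93*(-4/3 + √(-7 + (8 - 1*(-2)))) = -93*(-4/3 + √(-7 + (8 + 2))) = -93*(-4/3 + √(-7 + 10)) = -93*(-4/3 + √3) = 124 - 93*√3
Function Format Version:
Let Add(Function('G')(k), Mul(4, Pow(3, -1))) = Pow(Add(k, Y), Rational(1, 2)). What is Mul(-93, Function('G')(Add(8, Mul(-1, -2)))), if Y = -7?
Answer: Add(124, Mul(-93, Pow(3, Rational(1, 2)))) ≈ -37.081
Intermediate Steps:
Function('G')(k) = Add(Rational(-4, 3), Pow(Add(-7, k), Rational(1, 2))) (Function('G')(k) = Add(Rational(-4, 3), Pow(Add(k, -7), Rational(1, 2))) = Add(Rational(-4, 3), Pow(Add(-7, k), Rational(1, 2))))
Mul(-93, Function('G')(Add(8, Mul(-1, -2)))) = Mul(-93, Add(Rational(-4, 3), Pow(Add(-7, Add(8, Mul(-1, -2))), Rational(1, 2)))) = Mul(-93, Add(Rational(-4, 3), Pow(Add(-7, Add(8, 2)), Rational(1, 2)))) = Mul(-93, Add(Rational(-4, 3), Pow(Add(-7, 10), Rational(1, 2)))) = Mul(-93, Add(Rational(-4, 3), Pow(3, Rational(1, 2)))) = Add(124, Mul(-93, Pow(3, Rational(1, 2))))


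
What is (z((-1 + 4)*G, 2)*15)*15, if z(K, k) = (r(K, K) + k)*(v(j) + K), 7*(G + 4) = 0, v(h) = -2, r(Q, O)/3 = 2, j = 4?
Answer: -25200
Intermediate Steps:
r(Q, O) = 6 (r(Q, O) = 3*2 = 6)
G = -4 (G = -4 + (⅐)*0 = -4 + 0 = -4)
z(K, k) = (-2 + K)*(6 + k) (z(K, k) = (6 + k)*(-2 + K) = (-2 + K)*(6 + k))
(z((-1 + 4)*G, 2)*15)*15 = ((-12 - 2*2 + 6*((-1 + 4)*(-4)) + ((-1 + 4)*(-4))*2)*15)*15 = ((-12 - 4 + 6*(3*(-4)) + (3*(-4))*2)*15)*15 = ((-12 - 4 + 6*(-12) - 12*2)*15)*15 = ((-12 - 4 - 72 - 24)*15)*15 = -112*15*15 = -1680*15 = -25200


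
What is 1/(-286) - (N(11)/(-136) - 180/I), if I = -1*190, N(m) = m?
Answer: -321469/369512 ≈ -0.86998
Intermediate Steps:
I = -190
1/(-286) - (N(11)/(-136) - 180/I) = 1/(-286) - (11/(-136) - 180/(-190)) = -1/286 - (11*(-1/136) - 180*(-1/190)) = -1/286 - (-11/136 + 18/19) = -1/286 - 1*2239/2584 = -1/286 - 2239/2584 = -321469/369512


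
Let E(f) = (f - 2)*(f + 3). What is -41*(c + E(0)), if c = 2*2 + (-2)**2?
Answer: -82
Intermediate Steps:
E(f) = (-2 + f)*(3 + f)
c = 8 (c = 4 + 4 = 8)
-41*(c + E(0)) = -41*(8 + (-6 + 0 + 0**2)) = -41*(8 + (-6 + 0 + 0)) = -41*(8 - 6) = -41*2 = -82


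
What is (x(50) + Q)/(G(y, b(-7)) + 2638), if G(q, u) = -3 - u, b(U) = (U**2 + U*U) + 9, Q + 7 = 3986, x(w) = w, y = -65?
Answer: 51/32 ≈ 1.5938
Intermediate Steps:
Q = 3979 (Q = -7 + 3986 = 3979)
b(U) = 9 + 2*U**2 (b(U) = (U**2 + U**2) + 9 = 2*U**2 + 9 = 9 + 2*U**2)
(x(50) + Q)/(G(y, b(-7)) + 2638) = (50 + 3979)/((-3 - (9 + 2*(-7)**2)) + 2638) = 4029/((-3 - (9 + 2*49)) + 2638) = 4029/((-3 - (9 + 98)) + 2638) = 4029/((-3 - 1*107) + 2638) = 4029/((-3 - 107) + 2638) = 4029/(-110 + 2638) = 4029/2528 = 4029*(1/2528) = 51/32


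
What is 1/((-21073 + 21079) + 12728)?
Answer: 1/12734 ≈ 7.8530e-5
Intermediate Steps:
1/((-21073 + 21079) + 12728) = 1/(6 + 12728) = 1/12734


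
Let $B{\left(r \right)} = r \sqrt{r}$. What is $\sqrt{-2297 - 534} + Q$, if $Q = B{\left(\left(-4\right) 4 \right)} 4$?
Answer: $i \left(-256 + \sqrt{2831}\right) \approx - 202.79 i$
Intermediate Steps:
$B{\left(r \right)} = r^{\frac{3}{2}}$
$Q = - 256 i$ ($Q = \left(\left(-4\right) 4\right)^{\frac{3}{2}} \cdot 4 = \left(-16\right)^{\frac{3}{2}} \cdot 4 = - 64 i 4 = - 256 i \approx - 256.0 i$)
$\sqrt{-2297 - 534} + Q = \sqrt{-2297 - 534} - 256 i = \sqrt{-2831} - 256 i = i \sqrt{2831} - 256 i = - 256 i + i \sqrt{2831}$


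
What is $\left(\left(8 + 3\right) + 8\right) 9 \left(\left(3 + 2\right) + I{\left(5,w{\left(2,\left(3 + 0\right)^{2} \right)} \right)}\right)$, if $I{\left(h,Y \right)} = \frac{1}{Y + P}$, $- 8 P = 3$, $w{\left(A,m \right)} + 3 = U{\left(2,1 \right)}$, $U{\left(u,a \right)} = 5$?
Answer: $\frac{12483}{13} \approx 960.23$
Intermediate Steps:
$w{\left(A,m \right)} = 2$ ($w{\left(A,m \right)} = -3 + 5 = 2$)
$P = - \frac{3}{8}$ ($P = \left(- \frac{1}{8}\right) 3 = - \frac{3}{8} \approx -0.375$)
$I{\left(h,Y \right)} = \frac{1}{- \frac{3}{8} + Y}$ ($I{\left(h,Y \right)} = \frac{1}{Y - \frac{3}{8}} = \frac{1}{- \frac{3}{8} + Y}$)
$\left(\left(8 + 3\right) + 8\right) 9 \left(\left(3 + 2\right) + I{\left(5,w{\left(2,\left(3 + 0\right)^{2} \right)} \right)}\right) = \left(\left(8 + 3\right) + 8\right) 9 \left(\left(3 + 2\right) + \frac{8}{-3 + 8 \cdot 2}\right) = \left(11 + 8\right) 9 \left(5 + \frac{8}{-3 + 16}\right) = 19 \cdot 9 \left(5 + \frac{8}{13}\right) = 171 \left(5 + 8 \cdot \frac{1}{13}\right) = 171 \left(5 + \frac{8}{13}\right) = 171 \cdot \frac{73}{13} = \frac{12483}{13}$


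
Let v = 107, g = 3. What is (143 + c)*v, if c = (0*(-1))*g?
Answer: 15301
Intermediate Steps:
c = 0 (c = (0*(-1))*3 = 0*3 = 0)
(143 + c)*v = (143 + 0)*107 = 143*107 = 15301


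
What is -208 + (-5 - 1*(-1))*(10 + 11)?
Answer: -292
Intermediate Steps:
-208 + (-5 - 1*(-1))*(10 + 11) = -208 + (-5 + 1)*21 = -208 - 4*21 = -208 - 84 = -292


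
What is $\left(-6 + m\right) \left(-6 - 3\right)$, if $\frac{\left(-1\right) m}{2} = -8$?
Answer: $-90$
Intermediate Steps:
$m = 16$ ($m = \left(-2\right) \left(-8\right) = 16$)
$\left(-6 + m\right) \left(-6 - 3\right) = \left(-6 + 16\right) \left(-6 - 3\right) = 10 \left(-9\right) = -90$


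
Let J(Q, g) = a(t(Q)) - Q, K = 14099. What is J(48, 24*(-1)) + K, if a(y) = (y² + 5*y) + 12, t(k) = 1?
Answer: 14069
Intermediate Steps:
a(y) = 12 + y² + 5*y
J(Q, g) = 18 - Q (J(Q, g) = (12 + 1² + 5*1) - Q = (12 + 1 + 5) - Q = 18 - Q)
J(48, 24*(-1)) + K = (18 - 1*48) + 14099 = (18 - 48) + 14099 = -30 + 14099 = 14069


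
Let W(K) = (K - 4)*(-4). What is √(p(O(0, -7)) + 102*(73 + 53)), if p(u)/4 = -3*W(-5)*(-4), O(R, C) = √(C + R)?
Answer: 54*√5 ≈ 120.75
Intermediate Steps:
W(K) = 16 - 4*K (W(K) = (-4 + K)*(-4) = 16 - 4*K)
p(u) = 1728 (p(u) = 4*(-3*(16 - 4*(-5))*(-4)) = 4*(-3*(16 + 20)*(-4)) = 4*(-3*36*(-4)) = 4*(-108*(-4)) = 4*432 = 1728)
√(p(O(0, -7)) + 102*(73 + 53)) = √(1728 + 102*(73 + 53)) = √(1728 + 102*126) = √(1728 + 12852) = √14580 = 54*√5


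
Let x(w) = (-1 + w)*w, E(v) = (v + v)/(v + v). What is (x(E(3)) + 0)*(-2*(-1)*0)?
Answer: 0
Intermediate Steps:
E(v) = 1 (E(v) = (2*v)/((2*v)) = (2*v)*(1/(2*v)) = 1)
x(w) = w*(-1 + w)
(x(E(3)) + 0)*(-2*(-1)*0) = (1*(-1 + 1) + 0)*(-2*(-1)*0) = (1*0 + 0)*(2*0) = (0 + 0)*0 = 0*0 = 0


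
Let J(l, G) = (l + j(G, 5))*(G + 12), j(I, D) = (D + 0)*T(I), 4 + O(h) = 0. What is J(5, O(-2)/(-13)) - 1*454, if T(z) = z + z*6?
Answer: -43926/169 ≈ -259.92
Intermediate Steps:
T(z) = 7*z (T(z) = z + 6*z = 7*z)
O(h) = -4 (O(h) = -4 + 0 = -4)
j(I, D) = 7*D*I (j(I, D) = (D + 0)*(7*I) = D*(7*I) = 7*D*I)
J(l, G) = (12 + G)*(l + 35*G) (J(l, G) = (l + 7*5*G)*(G + 12) = (l + 35*G)*(12 + G) = (12 + G)*(l + 35*G))
J(5, O(-2)/(-13)) - 1*454 = (12*5 + 35*(-4/(-13))² + 420*(-4/(-13)) - 4/(-13)*5) - 1*454 = (60 + 35*(-4*(-1/13))² + 420*(-4*(-1/13)) - 4*(-1/13)*5) - 454 = (60 + 35*(4/13)² + 420*(4/13) + (4/13)*5) - 454 = (60 + 35*(16/169) + 1680/13 + 20/13) - 454 = (60 + 560/169 + 1680/13 + 20/13) - 454 = 32800/169 - 454 = -43926/169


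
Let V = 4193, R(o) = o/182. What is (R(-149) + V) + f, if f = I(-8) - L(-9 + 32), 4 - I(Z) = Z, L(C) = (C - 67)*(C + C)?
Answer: 1133529/182 ≈ 6228.2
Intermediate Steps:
R(o) = o/182 (R(o) = o*(1/182) = o/182)
L(C) = 2*C*(-67 + C) (L(C) = (-67 + C)*(2*C) = 2*C*(-67 + C))
I(Z) = 4 - Z
f = 2036 (f = (4 - 1*(-8)) - 2*(-9 + 32)*(-67 + (-9 + 32)) = (4 + 8) - 2*23*(-67 + 23) = 12 - 2*23*(-44) = 12 - 1*(-2024) = 12 + 2024 = 2036)
(R(-149) + V) + f = ((1/182)*(-149) + 4193) + 2036 = (-149/182 + 4193) + 2036 = 762977/182 + 2036 = 1133529/182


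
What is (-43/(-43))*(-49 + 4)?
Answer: -45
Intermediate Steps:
(-43/(-43))*(-49 + 4) = -43*(-1/43)*(-45) = 1*(-45) = -45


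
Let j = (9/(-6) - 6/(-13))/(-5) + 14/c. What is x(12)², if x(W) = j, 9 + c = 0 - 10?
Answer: 1708249/6100900 ≈ 0.28000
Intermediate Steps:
c = -19 (c = -9 + (0 - 10) = -9 - 10 = -19)
j = -1307/2470 (j = (9/(-6) - 6/(-13))/(-5) + 14/(-19) = (9*(-⅙) - 6*(-1/13))*(-⅕) + 14*(-1/19) = (-3/2 + 6/13)*(-⅕) - 14/19 = -27/26*(-⅕) - 14/19 = 27/130 - 14/19 = -1307/2470 ≈ -0.52915)
x(W) = -1307/2470
x(12)² = (-1307/2470)² = 1708249/6100900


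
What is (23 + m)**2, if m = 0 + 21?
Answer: 1936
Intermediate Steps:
m = 21
(23 + m)**2 = (23 + 21)**2 = 44**2 = 1936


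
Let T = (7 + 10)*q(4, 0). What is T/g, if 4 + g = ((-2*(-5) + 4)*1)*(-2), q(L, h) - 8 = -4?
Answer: -17/8 ≈ -2.1250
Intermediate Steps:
q(L, h) = 4 (q(L, h) = 8 - 4 = 4)
T = 68 (T = (7 + 10)*4 = 17*4 = 68)
g = -32 (g = -4 + ((-2*(-5) + 4)*1)*(-2) = -4 + ((10 + 4)*1)*(-2) = -4 + (14*1)*(-2) = -4 + 14*(-2) = -4 - 28 = -32)
T/g = 68/(-32) = 68*(-1/32) = -17/8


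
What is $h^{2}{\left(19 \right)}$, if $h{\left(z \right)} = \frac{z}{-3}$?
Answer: $\frac{361}{9} \approx 40.111$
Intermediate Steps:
$h{\left(z \right)} = - \frac{z}{3}$ ($h{\left(z \right)} = z \left(- \frac{1}{3}\right) = - \frac{z}{3}$)
$h^{2}{\left(19 \right)} = \left(\left(- \frac{1}{3}\right) 19\right)^{2} = \left(- \frac{19}{3}\right)^{2} = \frac{361}{9}$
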